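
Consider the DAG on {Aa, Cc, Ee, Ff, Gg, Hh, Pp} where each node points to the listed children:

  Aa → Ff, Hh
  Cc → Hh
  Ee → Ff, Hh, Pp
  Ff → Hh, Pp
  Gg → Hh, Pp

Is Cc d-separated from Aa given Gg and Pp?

Yes

There are 6 undirected paths between Cc and Aa; checking each against the conditioning set {Gg, Pp}:
Path 1: Cc → Hh ← Gg → Pp ← Ee → Ff ← Aa
  Hh is a collider here and neither Hh nor any of its descendants is conditioned on, so the collider stays closed — the path is blocked at Hh.
Path 2: Cc → Hh ← Gg → Pp ← Ff ← Aa
  Hh is a collider here and neither Hh nor any of its descendants is conditioned on, so the collider stays closed — the path is blocked at Hh.
Path 3: Cc → Hh ← Ee → Pp ← Ff ← Aa
  Hh is a collider here and neither Hh nor any of its descendants is conditioned on, so the collider stays closed — the path is blocked at Hh.
Path 4: Cc → Hh ← Ee → Ff ← Aa
  Hh is a collider here and neither Hh nor any of its descendants is conditioned on, so the collider stays closed — the path is blocked at Hh.
Path 5: Cc → Hh ← Aa
  Hh is a collider here and neither Hh nor any of its descendants is conditioned on, so the collider stays closed — the path is blocked at Hh.
Path 6: Cc → Hh ← Ff ← Aa
  Hh is a collider here and neither Hh nor any of its descendants is conditioned on, so the collider stays closed — the path is blocked at Hh.
All paths are blocked; Cc ⊥ Aa | {Gg, Pp} holds.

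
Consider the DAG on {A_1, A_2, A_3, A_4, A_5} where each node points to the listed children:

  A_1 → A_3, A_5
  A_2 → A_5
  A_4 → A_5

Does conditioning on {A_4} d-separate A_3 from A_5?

No — A_3 and A_5 are not d-separated given {A_4}.

There is one path between A_3 and A_5:
Path 1: A_3 ← A_1 → A_5
  A_1 is a fork and A_1 is not conditioned on — no node blocks this path, so it is active.
At least one path is unblocked, so d-separation fails.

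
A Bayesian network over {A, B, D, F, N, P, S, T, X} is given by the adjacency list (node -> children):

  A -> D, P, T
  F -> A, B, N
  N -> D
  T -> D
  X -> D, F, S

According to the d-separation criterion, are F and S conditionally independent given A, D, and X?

Yes — F and S are d-separated given {A, D, X}.

There are 4 undirected paths between F and S; checking each against the conditioning set {A, D, X}:
Path 1: F → N → D ← X → S
  X is a fork here and X is conditioned on, so the path is blocked at X.
Path 2: F → A → T → D ← X → S
  A is a chain here and A is conditioned on, so the path is blocked at A.
Path 3: F → A → D ← X → S
  A is a chain here and A is conditioned on, so the path is blocked at A.
Path 4: F ← X → S
  X is a fork here and X is conditioned on, so the path is blocked at X.
Since every path is blocked, d-separation holds.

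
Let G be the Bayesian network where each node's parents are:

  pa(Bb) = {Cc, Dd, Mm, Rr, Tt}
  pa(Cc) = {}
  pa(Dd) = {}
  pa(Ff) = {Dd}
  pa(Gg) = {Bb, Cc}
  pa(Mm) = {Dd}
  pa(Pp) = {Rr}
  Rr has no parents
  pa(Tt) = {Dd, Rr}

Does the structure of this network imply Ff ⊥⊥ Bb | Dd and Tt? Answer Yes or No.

There are 4 undirected paths between Ff and Bb; checking each against the conditioning set {Dd, Tt}:
Path 1: Ff ← Dd → Bb
  Dd is a fork here and Dd is conditioned on, so the path is blocked at Dd.
Path 2: Ff ← Dd → Mm → Bb
  Dd is a fork here and Dd is conditioned on, so the path is blocked at Dd.
Path 3: Ff ← Dd → Tt → Bb
  Dd is a fork here and Dd is conditioned on, so the path is blocked at Dd.
Path 4: Ff ← Dd → Tt ← Rr → Bb
  Dd is a fork here and Dd is conditioned on, so the path is blocked at Dd.
All paths are blocked; Ff ⊥ Bb | {Dd, Tt} holds.

Yes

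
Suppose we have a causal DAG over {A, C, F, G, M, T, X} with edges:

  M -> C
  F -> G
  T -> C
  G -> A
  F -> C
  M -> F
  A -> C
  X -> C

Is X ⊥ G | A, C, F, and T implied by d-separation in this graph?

Yes — X and G are d-separated given {A, C, F, T}.

We examine all 3 paths between X and G:
  1. X → C ← M → F → G — C:collider[open]; M:fork[open]; F:chain[blocks] ⇒ blocked
  2. X → C ← F → G — C:collider[open]; F:fork[blocks] ⇒ blocked
  3. X → C ← A ← G — C:collider[open]; A:chain[blocks] ⇒ blocked
Since every path is blocked, d-separation holds.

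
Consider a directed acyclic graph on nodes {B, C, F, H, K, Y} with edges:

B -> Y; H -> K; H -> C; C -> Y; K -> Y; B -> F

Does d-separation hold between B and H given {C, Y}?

We examine all 2 paths between B and H:
  1. B → Y ← K ← H — Y:collider[open]; K:chain[open] ⇒ active
  2. B → Y ← C ← H — Y:collider[open]; C:chain[blocks] ⇒ blocked
Because an active path exists, B and H are not d-separated.

No — B and H are not d-separated given {C, Y}.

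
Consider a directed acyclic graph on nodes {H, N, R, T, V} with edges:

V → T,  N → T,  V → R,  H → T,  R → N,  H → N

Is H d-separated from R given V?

4 paths connect H and R; each must be blocked for d-separation to hold:
Path 1: H → T ← V → R
  T is a collider here and neither T nor any of its descendants is conditioned on, so the collider stays closed — the path is blocked at T.
Path 2: H → T ← N ← R
  T is a collider here and neither T nor any of its descendants is conditioned on, so the collider stays closed — the path is blocked at T.
Path 3: H → N ← R
  N is a collider here and neither N nor any of its descendants is conditioned on, so the collider stays closed — the path is blocked at N.
Path 4: H → N → T ← V → R
  T is a collider here and neither T nor any of its descendants is conditioned on, so the collider stays closed — the path is blocked at T.
All paths are blocked; H ⊥ R | {V} holds.

Yes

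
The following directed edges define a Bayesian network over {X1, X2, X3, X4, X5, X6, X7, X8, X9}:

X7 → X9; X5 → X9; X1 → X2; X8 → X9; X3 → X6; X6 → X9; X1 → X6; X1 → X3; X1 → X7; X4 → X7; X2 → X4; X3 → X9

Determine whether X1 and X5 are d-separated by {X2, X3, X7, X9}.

No

There are 6 undirected paths between X1 and X5; checking each against the conditioning set {X2, X3, X7, X9}:
Path 1: X1 → X7 → X9 ← X5
  X7 is a chain here and X7 is conditioned on, so the path is blocked at X7.
Path 2: X1 → X6 → X9 ← X5
  X6 is a chain and X6 is not conditioned on; X9 is a collider and X9 is conditioned on, which opens it — no node blocks this path, so it is active.
Path 3: X1 → X6 ← X3 → X9 ← X5
  X3 is a fork here and X3 is conditioned on, so the path is blocked at X3.
Path 4: X1 → X3 → X6 → X9 ← X5
  X3 is a chain here and X3 is conditioned on, so the path is blocked at X3.
Path 5: X1 → X3 → X9 ← X5
  X3 is a chain here and X3 is conditioned on, so the path is blocked at X3.
Path 6: X1 → X2 → X4 → X7 → X9 ← X5
  X2 is a chain here and X2 is conditioned on, so the path is blocked at X2.
At least one path is unblocked, so d-separation fails.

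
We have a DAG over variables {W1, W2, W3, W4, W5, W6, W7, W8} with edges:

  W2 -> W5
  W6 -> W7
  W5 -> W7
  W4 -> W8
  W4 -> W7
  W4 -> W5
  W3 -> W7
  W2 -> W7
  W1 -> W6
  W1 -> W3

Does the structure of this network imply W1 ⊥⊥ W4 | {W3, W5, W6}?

We examine all 6 paths between W1 and W4:
Path 1: W1 → W3 → W7 ← W5 ← W4
  W3 is a chain here and W3 is conditioned on, so the path is blocked at W3.
Path 2: W1 → W3 → W7 ← W4
  W3 is a chain here and W3 is conditioned on, so the path is blocked at W3.
Path 3: W1 → W3 → W7 ← W2 → W5 ← W4
  W3 is a chain here and W3 is conditioned on, so the path is blocked at W3.
Path 4: W1 → W6 → W7 ← W5 ← W4
  W6 is a chain here and W6 is conditioned on, so the path is blocked at W6.
Path 5: W1 → W6 → W7 ← W4
  W6 is a chain here and W6 is conditioned on, so the path is blocked at W6.
Path 6: W1 → W6 → W7 ← W2 → W5 ← W4
  W6 is a chain here and W6 is conditioned on, so the path is blocked at W6.
All paths are blocked; W1 ⊥ W4 | {W3, W5, W6} holds.

Yes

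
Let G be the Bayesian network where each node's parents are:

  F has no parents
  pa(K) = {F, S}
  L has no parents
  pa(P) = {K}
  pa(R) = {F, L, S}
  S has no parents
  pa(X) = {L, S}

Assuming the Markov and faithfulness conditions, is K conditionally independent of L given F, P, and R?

No

4 paths connect K and L; each must be blocked for d-separation to hold:
  1. K ← S → X ← L — S:fork[open]; X:collider[blocks] ⇒ blocked
  2. K ← S → R ← L — S:fork[open]; R:collider[open] ⇒ active
  3. K ← F → R ← L — F:fork[blocks]; R:collider[open] ⇒ blocked
  4. K ← F → R ← S → X ← L — F:fork[blocks]; R:collider[open]; S:fork[open]; X:collider[blocks] ⇒ blocked
Since the path K ← S → R ← L is active, K and L are not d-separated given {F, P, R}.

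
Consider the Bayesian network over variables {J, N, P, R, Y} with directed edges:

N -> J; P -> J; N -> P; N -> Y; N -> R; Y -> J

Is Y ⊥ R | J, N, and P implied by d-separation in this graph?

Yes

3 paths connect Y and R; each must be blocked for d-separation to hold:
Path 1: Y ← N → R
  N is a fork here and N is conditioned on, so the path is blocked at N.
Path 2: Y → J ← P ← N → R
  P is a chain here and P is conditioned on, so the path is blocked at P.
Path 3: Y → J ← N → R
  N is a fork here and N is conditioned on, so the path is blocked at N.
Every path is blocked, so Y and R are d-separated given {J, N, P}.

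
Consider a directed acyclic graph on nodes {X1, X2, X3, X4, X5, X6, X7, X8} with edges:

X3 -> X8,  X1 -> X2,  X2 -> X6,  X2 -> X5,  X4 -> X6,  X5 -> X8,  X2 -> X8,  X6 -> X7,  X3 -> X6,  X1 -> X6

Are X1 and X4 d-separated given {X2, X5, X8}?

Enumerating the 4 paths from X1 to X4 and testing each for blocking by {X2, X5, X8}:
Path 1: X1 → X6 ← X4
  X6 is a collider here and neither X6 nor any of its descendants is conditioned on, so the collider stays closed — the path is blocked at X6.
Path 2: X1 → X2 → X8 ← X3 → X6 ← X4
  X2 is a chain here and X2 is conditioned on, so the path is blocked at X2.
Path 3: X1 → X2 → X5 → X8 ← X3 → X6 ← X4
  X2 is a chain here and X2 is conditioned on, so the path is blocked at X2.
Path 4: X1 → X2 → X6 ← X4
  X2 is a chain here and X2 is conditioned on, so the path is blocked at X2.
Every path is blocked, so X1 and X4 are d-separated given {X2, X5, X8}.

Yes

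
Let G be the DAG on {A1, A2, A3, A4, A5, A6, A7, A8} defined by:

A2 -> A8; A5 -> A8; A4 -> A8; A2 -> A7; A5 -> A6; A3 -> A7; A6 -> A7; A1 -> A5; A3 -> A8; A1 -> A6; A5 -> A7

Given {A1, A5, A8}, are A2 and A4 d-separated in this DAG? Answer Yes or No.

Enumerating the 5 paths from A2 to A4 and testing each for blocking by {A1, A5, A8}:
Path 1: A2 → A7 ← A6 ← A5 → A8 ← A4
  A7 is a collider here and neither A7 nor any of its descendants is conditioned on, so the collider stays closed — the path is blocked at A7.
Path 2: A2 → A7 ← A6 ← A1 → A5 → A8 ← A4
  A7 is a collider here and neither A7 nor any of its descendants is conditioned on, so the collider stays closed — the path is blocked at A7.
Path 3: A2 → A7 ← A3 → A8 ← A4
  A7 is a collider here and neither A7 nor any of its descendants is conditioned on, so the collider stays closed — the path is blocked at A7.
Path 4: A2 → A7 ← A5 → A8 ← A4
  A7 is a collider here and neither A7 nor any of its descendants is conditioned on, so the collider stays closed — the path is blocked at A7.
Path 5: A2 → A8 ← A4
  A8 is a collider and A8 is conditioned on, which opens it — no node blocks this path, so it is active.
At least one path is unblocked, so d-separation fails.

No — A2 and A4 are not d-separated given {A1, A5, A8}.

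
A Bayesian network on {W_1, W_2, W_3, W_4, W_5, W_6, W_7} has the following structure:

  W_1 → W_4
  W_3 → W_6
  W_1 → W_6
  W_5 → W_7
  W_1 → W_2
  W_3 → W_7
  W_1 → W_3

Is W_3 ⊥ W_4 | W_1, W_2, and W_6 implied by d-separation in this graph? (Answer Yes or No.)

2 paths connect W_3 and W_4; each must be blocked for d-separation to hold:
Path 1: W_3 ← W_1 → W_4
  W_1 is a fork here and W_1 is conditioned on, so the path is blocked at W_1.
Path 2: W_3 → W_6 ← W_1 → W_4
  W_1 is a fork here and W_1 is conditioned on, so the path is blocked at W_1.
Every path is blocked, so W_3 and W_4 are d-separated given {W_1, W_2, W_6}.

Yes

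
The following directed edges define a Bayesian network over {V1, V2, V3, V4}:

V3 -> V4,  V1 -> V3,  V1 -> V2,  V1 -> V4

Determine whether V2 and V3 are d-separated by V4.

We examine all 2 paths between V2 and V3:
Path 1: V2 ← V1 → V3
  V1 is a fork and V1 is not conditioned on — no node blocks this path, so it is active.
Path 2: V2 ← V1 → V4 ← V3
  V1 is a fork and V1 is not conditioned on; V4 is a collider and V4 is conditioned on, which opens it — no node blocks this path, so it is active.
Since the path V2 ← V1 → V3 is active, V2 and V3 are not d-separated given {V4}.

No — V2 and V3 are not d-separated given {V4}.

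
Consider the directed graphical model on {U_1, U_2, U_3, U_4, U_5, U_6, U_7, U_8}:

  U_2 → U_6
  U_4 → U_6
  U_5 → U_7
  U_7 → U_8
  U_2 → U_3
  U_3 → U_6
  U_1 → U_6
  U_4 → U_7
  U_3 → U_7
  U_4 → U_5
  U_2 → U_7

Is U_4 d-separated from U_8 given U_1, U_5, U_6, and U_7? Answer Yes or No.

Yes — U_4 and U_8 are d-separated given {U_1, U_5, U_6, U_7}.

We examine all 6 paths between U_4 and U_8:
  1. U_4 → U_7 → U_8 — U_7:chain[blocks] ⇒ blocked
  2. U_4 → U_5 → U_7 → U_8 — U_5:chain[blocks]; U_7:chain[blocks] ⇒ blocked
  3. U_4 → U_6 ← U_3 → U_7 → U_8 — U_6:collider[open]; U_3:fork[open]; U_7:chain[blocks] ⇒ blocked
  4. U_4 → U_6 ← U_3 ← U_2 → U_7 → U_8 — U_6:collider[open]; U_3:chain[open]; U_2:fork[open]; U_7:chain[blocks] ⇒ blocked
  5. U_4 → U_6 ← U_2 → U_3 → U_7 → U_8 — U_6:collider[open]; U_2:fork[open]; U_3:chain[open]; U_7:chain[blocks] ⇒ blocked
  6. U_4 → U_6 ← U_2 → U_7 → U_8 — U_6:collider[open]; U_2:fork[open]; U_7:chain[blocks] ⇒ blocked
All paths are blocked; U_4 ⊥ U_8 | {U_1, U_5, U_6, U_7} holds.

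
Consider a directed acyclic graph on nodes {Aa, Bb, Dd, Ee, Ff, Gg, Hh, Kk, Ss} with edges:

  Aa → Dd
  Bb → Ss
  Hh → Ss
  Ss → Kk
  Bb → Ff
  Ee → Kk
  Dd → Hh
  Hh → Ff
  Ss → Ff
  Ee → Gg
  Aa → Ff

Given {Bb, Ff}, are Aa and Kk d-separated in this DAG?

We examine all 6 paths between Aa and Kk:
Path 1: Aa → Dd → Hh → Ss → Kk
  Dd is a chain and Dd is not conditioned on; Hh is a chain and Hh is not conditioned on; Ss is a chain and Ss is not conditioned on — no node blocks this path, so it is active.
Path 2: Aa → Dd → Hh → Ff ← Bb → Ss → Kk
  Bb is a fork here and Bb is conditioned on, so the path is blocked at Bb.
Path 3: Aa → Dd → Hh → Ff ← Ss → Kk
  Dd is a chain and Dd is not conditioned on; Hh is a chain and Hh is not conditioned on; Ff is a collider and Ff is conditioned on, which opens it; Ss is a fork and Ss is not conditioned on — no node blocks this path, so it is active.
Path 4: Aa → Ff ← Bb → Ss → Kk
  Bb is a fork here and Bb is conditioned on, so the path is blocked at Bb.
Path 5: Aa → Ff ← Hh → Ss → Kk
  Ff is a collider and Ff is conditioned on, which opens it; Hh is a fork and Hh is not conditioned on; Ss is a chain and Ss is not conditioned on — no node blocks this path, so it is active.
Path 6: Aa → Ff ← Ss → Kk
  Ff is a collider and Ff is conditioned on, which opens it; Ss is a fork and Ss is not conditioned on — no node blocks this path, so it is active.
Because an active path exists, Aa and Kk are not d-separated.

No — Aa and Kk are not d-separated given {Bb, Ff}.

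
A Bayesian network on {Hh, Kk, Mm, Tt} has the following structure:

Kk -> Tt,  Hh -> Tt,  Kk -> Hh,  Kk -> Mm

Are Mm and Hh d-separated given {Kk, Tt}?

We examine all 2 paths between Mm and Hh:
Path 1: Mm ← Kk → Tt ← Hh
  Kk is a fork here and Kk is conditioned on, so the path is blocked at Kk.
Path 2: Mm ← Kk → Hh
  Kk is a fork here and Kk is conditioned on, so the path is blocked at Kk.
All paths are blocked; Mm ⊥ Hh | {Kk, Tt} holds.

Yes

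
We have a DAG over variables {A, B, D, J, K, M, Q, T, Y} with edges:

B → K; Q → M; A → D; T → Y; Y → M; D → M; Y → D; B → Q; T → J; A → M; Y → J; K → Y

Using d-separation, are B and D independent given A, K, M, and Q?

Yes

Enumerating the 6 paths from B to D and testing each for blocking by {A, K, M, Q}:
Path 1: B → K → Y → D
  K is a chain here and K is conditioned on, so the path is blocked at K.
Path 2: B → K → Y → M ← A → D
  K is a chain here and K is conditioned on, so the path is blocked at K.
Path 3: B → K → Y → M ← D
  K is a chain here and K is conditioned on, so the path is blocked at K.
Path 4: B → Q → M ← A → D
  Q is a chain here and Q is conditioned on, so the path is blocked at Q.
Path 5: B → Q → M ← D
  Q is a chain here and Q is conditioned on, so the path is blocked at Q.
Path 6: B → Q → M ← Y → D
  Q is a chain here and Q is conditioned on, so the path is blocked at Q.
All paths are blocked; B ⊥ D | {A, K, M, Q} holds.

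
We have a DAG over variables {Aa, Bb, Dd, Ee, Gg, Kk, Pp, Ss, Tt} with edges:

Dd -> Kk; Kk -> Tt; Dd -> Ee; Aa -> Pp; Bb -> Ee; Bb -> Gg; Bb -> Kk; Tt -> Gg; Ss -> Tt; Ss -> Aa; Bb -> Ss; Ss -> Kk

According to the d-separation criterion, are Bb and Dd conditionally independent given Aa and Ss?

We examine all 6 paths between Bb and Dd:
Path 1: Bb → Gg ← Tt ← Ss → Kk ← Dd
  Gg is a collider here and neither Gg nor any of its descendants is conditioned on, so the collider stays closed — the path is blocked at Gg.
Path 2: Bb → Gg ← Tt ← Kk ← Dd
  Gg is a collider here and neither Gg nor any of its descendants is conditioned on, so the collider stays closed — the path is blocked at Gg.
Path 3: Bb → Ee ← Dd
  Ee is a collider here and neither Ee nor any of its descendants is conditioned on, so the collider stays closed — the path is blocked at Ee.
Path 4: Bb → Ss → Tt ← Kk ← Dd
  Ss is a chain here and Ss is conditioned on, so the path is blocked at Ss.
Path 5: Bb → Ss → Kk ← Dd
  Ss is a chain here and Ss is conditioned on, so the path is blocked at Ss.
Path 6: Bb → Kk ← Dd
  Kk is a collider here and neither Kk nor any of its descendants is conditioned on, so the collider stays closed — the path is blocked at Kk.
All paths are blocked; Bb ⊥ Dd | {Aa, Ss} holds.

Yes — Bb and Dd are d-separated given {Aa, Ss}.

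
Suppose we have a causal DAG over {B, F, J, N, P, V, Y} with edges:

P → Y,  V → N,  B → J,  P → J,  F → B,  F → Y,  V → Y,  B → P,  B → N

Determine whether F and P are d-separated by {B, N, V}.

Yes

6 paths connect F and P; each must be blocked for d-separation to hold:
Path 1: F → Y ← P
  Y is a collider here and neither Y nor any of its descendants is conditioned on, so the collider stays closed — the path is blocked at Y.
Path 2: F → Y ← V → N ← B → P
  Y is a collider here and neither Y nor any of its descendants is conditioned on, so the collider stays closed — the path is blocked at Y.
Path 3: F → Y ← V → N ← B → J ← P
  Y is a collider here and neither Y nor any of its descendants is conditioned on, so the collider stays closed — the path is blocked at Y.
Path 4: F → B → P
  B is a chain here and B is conditioned on, so the path is blocked at B.
Path 5: F → B → J ← P
  B is a chain here and B is conditioned on, so the path is blocked at B.
Path 6: F → B → N ← V → Y ← P
  B is a chain here and B is conditioned on, so the path is blocked at B.
Since every path is blocked, d-separation holds.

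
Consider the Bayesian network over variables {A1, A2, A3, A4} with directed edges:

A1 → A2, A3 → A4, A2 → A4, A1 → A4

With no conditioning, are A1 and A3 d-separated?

There are 2 undirected paths between A1 and A3; checking each against the conditioning set ∅:
Path 1: A1 → A2 → A4 ← A3
  A4 is a collider here and neither A4 nor any of its descendants is conditioned on, so the collider stays closed — the path is blocked at A4.
Path 2: A1 → A4 ← A3
  A4 is a collider here and neither A4 nor any of its descendants is conditioned on, so the collider stays closed — the path is blocked at A4.
Every path is blocked, so A1 and A3 are d-separated given ∅.

Yes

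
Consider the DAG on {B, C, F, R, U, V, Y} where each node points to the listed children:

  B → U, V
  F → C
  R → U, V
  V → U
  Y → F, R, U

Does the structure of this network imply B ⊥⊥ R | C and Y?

Yes

We examine all 6 paths between B and R:
Path 1: B → U ← V ← R
  U is a collider here and neither U nor any of its descendants is conditioned on, so the collider stays closed — the path is blocked at U.
Path 2: B → U ← Y → R
  U is a collider here and neither U nor any of its descendants is conditioned on, so the collider stays closed — the path is blocked at U.
Path 3: B → U ← R
  U is a collider here and neither U nor any of its descendants is conditioned on, so the collider stays closed — the path is blocked at U.
Path 4: B → V → U ← Y → R
  U is a collider here and neither U nor any of its descendants is conditioned on, so the collider stays closed — the path is blocked at U.
Path 5: B → V → U ← R
  U is a collider here and neither U nor any of its descendants is conditioned on, so the collider stays closed — the path is blocked at U.
Path 6: B → V ← R
  V is a collider here and neither V nor any of its descendants is conditioned on, so the collider stays closed — the path is blocked at V.
All paths are blocked; B ⊥ R | {C, Y} holds.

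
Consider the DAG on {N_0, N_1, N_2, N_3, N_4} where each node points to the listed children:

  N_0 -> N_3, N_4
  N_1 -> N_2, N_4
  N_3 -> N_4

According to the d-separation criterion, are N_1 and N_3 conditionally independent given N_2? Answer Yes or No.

Enumerating the 2 paths from N_1 to N_3 and testing each for blocking by {N_2}:
Path 1: N_1 → N_4 ← N_3
  N_4 is a collider here and neither N_4 nor any of its descendants is conditioned on, so the collider stays closed — the path is blocked at N_4.
Path 2: N_1 → N_4 ← N_0 → N_3
  N_4 is a collider here and neither N_4 nor any of its descendants is conditioned on, so the collider stays closed — the path is blocked at N_4.
Since every path is blocked, d-separation holds.

Yes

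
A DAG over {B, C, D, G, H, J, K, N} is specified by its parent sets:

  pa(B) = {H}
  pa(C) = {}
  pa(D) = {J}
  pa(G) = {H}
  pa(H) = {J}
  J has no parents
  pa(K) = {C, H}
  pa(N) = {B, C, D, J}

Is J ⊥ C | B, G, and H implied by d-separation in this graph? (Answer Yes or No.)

6 paths connect J and C; each must be blocked for d-separation to hold:
Path 1: J → D → N ← C
  N is a collider here and neither N nor any of its descendants is conditioned on, so the collider stays closed — the path is blocked at N.
Path 2: J → D → N ← B ← H → K ← C
  N is a collider here and neither N nor any of its descendants is conditioned on, so the collider stays closed — the path is blocked at N.
Path 3: J → N ← C
  N is a collider here and neither N nor any of its descendants is conditioned on, so the collider stays closed — the path is blocked at N.
Path 4: J → N ← B ← H → K ← C
  N is a collider here and neither N nor any of its descendants is conditioned on, so the collider stays closed — the path is blocked at N.
Path 5: J → H → K ← C
  H is a chain here and H is conditioned on, so the path is blocked at H.
Path 6: J → H → B → N ← C
  H is a chain here and H is conditioned on, so the path is blocked at H.
All paths are blocked; J ⊥ C | {B, G, H} holds.

Yes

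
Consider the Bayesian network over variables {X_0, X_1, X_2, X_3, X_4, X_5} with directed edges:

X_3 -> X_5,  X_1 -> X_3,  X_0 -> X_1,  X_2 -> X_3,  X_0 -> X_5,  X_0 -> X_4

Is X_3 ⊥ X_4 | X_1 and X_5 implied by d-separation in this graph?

Enumerating the 2 paths from X_3 to X_4 and testing each for blocking by {X_1, X_5}:
Path 1: X_3 → X_5 ← X_0 → X_4
  X_5 is a collider and X_5 is conditioned on, which opens it; X_0 is a fork and X_0 is not conditioned on — no node blocks this path, so it is active.
Path 2: X_3 ← X_1 ← X_0 → X_4
  X_1 is a chain here and X_1 is conditioned on, so the path is blocked at X_1.
Because an active path exists, X_3 and X_4 are not d-separated.

No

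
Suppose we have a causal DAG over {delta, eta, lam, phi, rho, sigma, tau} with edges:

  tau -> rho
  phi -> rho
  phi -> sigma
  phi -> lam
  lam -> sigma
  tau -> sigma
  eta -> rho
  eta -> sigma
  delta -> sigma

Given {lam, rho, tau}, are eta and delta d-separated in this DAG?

Yes

Enumerating the 4 paths from eta to delta and testing each for blocking by {lam, rho, tau}:
Path 1: eta → sigma ← delta
  sigma is a collider here and neither sigma nor any of its descendants is conditioned on, so the collider stays closed — the path is blocked at sigma.
Path 2: eta → rho ← phi → sigma ← delta
  sigma is a collider here and neither sigma nor any of its descendants is conditioned on, so the collider stays closed — the path is blocked at sigma.
Path 3: eta → rho ← phi → lam → sigma ← delta
  lam is a chain here and lam is conditioned on, so the path is blocked at lam.
Path 4: eta → rho ← tau → sigma ← delta
  tau is a fork here and tau is conditioned on, so the path is blocked at tau.
Since every path is blocked, d-separation holds.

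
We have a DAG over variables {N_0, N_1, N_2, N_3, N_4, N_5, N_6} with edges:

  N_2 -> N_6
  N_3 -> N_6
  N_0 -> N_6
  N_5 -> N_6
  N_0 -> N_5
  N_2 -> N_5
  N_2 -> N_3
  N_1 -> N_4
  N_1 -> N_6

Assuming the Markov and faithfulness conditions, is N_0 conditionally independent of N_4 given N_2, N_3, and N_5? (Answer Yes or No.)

There are 4 undirected paths between N_0 and N_4; checking each against the conditioning set {N_2, N_3, N_5}:
Path 1: N_0 → N_6 ← N_1 → N_4
  N_6 is a collider here and neither N_6 nor any of its descendants is conditioned on, so the collider stays closed — the path is blocked at N_6.
Path 2: N_0 → N_5 → N_6 ← N_1 → N_4
  N_5 is a chain here and N_5 is conditioned on, so the path is blocked at N_5.
Path 3: N_0 → N_5 ← N_2 → N_6 ← N_1 → N_4
  N_2 is a fork here and N_2 is conditioned on, so the path is blocked at N_2.
Path 4: N_0 → N_5 ← N_2 → N_3 → N_6 ← N_1 → N_4
  N_2 is a fork here and N_2 is conditioned on, so the path is blocked at N_2.
Every path is blocked, so N_0 and N_4 are d-separated given {N_2, N_3, N_5}.

Yes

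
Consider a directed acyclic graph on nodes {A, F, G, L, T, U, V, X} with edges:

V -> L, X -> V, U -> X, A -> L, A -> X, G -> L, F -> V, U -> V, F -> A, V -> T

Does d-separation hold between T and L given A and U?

No

We examine all 4 paths between T and L:
Path 1: T ← V → L
  V is a fork and V is not conditioned on — no node blocks this path, so it is active.
Path 2: T ← V ← U → X ← A → L
  U is a fork here and U is conditioned on, so the path is blocked at U.
Path 3: T ← V ← F → A → L
  A is a chain here and A is conditioned on, so the path is blocked at A.
Path 4: T ← V ← X ← A → L
  A is a fork here and A is conditioned on, so the path is blocked at A.
At least one path is unblocked, so d-separation fails.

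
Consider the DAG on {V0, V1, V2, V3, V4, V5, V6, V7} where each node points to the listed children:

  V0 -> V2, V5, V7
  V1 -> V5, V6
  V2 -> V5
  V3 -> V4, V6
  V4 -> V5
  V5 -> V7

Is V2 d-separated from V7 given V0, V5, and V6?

4 paths connect V2 and V7; each must be blocked for d-separation to hold:
Path 1: V2 ← V0 → V7
  V0 is a fork here and V0 is conditioned on, so the path is blocked at V0.
Path 2: V2 ← V0 → V5 → V7
  V0 is a fork here and V0 is conditioned on, so the path is blocked at V0.
Path 3: V2 → V5 ← V0 → V7
  V0 is a fork here and V0 is conditioned on, so the path is blocked at V0.
Path 4: V2 → V5 → V7
  V5 is a chain here and V5 is conditioned on, so the path is blocked at V5.
All paths are blocked; V2 ⊥ V7 | {V0, V5, V6} holds.

Yes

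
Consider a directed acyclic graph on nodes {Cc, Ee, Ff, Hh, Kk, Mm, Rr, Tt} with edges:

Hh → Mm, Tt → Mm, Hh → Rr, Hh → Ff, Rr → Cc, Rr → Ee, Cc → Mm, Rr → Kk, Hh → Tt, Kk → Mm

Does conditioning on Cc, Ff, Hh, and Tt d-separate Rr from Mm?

No

Enumerating the 4 paths from Rr to Mm and testing each for blocking by {Cc, Ff, Hh, Tt}:
  1. Rr → Cc → Mm — Cc:chain[blocks] ⇒ blocked
  2. Rr → Kk → Mm — Kk:chain[open] ⇒ active
  3. Rr ← Hh → Mm — Hh:fork[blocks] ⇒ blocked
  4. Rr ← Hh → Tt → Mm — Hh:fork[blocks]; Tt:chain[blocks] ⇒ blocked
Since the path Rr → Kk → Mm is active, Rr and Mm are not d-separated given {Cc, Ff, Hh, Tt}.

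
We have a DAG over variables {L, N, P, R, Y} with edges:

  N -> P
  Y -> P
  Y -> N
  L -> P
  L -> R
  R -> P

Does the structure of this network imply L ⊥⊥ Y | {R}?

Enumerating the 4 paths from L to Y and testing each for blocking by {R}:
Path 1: L → P ← Y
  P is a collider here and neither P nor any of its descendants is conditioned on, so the collider stays closed — the path is blocked at P.
Path 2: L → P ← N ← Y
  P is a collider here and neither P nor any of its descendants is conditioned on, so the collider stays closed — the path is blocked at P.
Path 3: L → R → P ← Y
  R is a chain here and R is conditioned on, so the path is blocked at R.
Path 4: L → R → P ← N ← Y
  R is a chain here and R is conditioned on, so the path is blocked at R.
Since every path is blocked, d-separation holds.

Yes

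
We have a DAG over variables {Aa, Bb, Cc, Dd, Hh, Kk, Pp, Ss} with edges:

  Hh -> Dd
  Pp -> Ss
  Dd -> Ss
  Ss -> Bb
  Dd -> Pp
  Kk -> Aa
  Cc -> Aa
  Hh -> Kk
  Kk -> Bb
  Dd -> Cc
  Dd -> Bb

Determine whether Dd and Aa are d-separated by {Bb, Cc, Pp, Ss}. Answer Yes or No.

No

5 paths connect Dd and Aa; each must be blocked for d-separation to hold:
Path 1: Dd → Bb ← Kk → Aa
  Bb is a collider and Bb is conditioned on, which opens it; Kk is a fork and Kk is not conditioned on — no node blocks this path, so it is active.
Path 2: Dd → Ss → Bb ← Kk → Aa
  Ss is a chain here and Ss is conditioned on, so the path is blocked at Ss.
Path 3: Dd → Pp → Ss → Bb ← Kk → Aa
  Pp is a chain here and Pp is conditioned on, so the path is blocked at Pp.
Path 4: Dd → Cc → Aa
  Cc is a chain here and Cc is conditioned on, so the path is blocked at Cc.
Path 5: Dd ← Hh → Kk → Aa
  Hh is a fork and Hh is not conditioned on; Kk is a chain and Kk is not conditioned on — no node blocks this path, so it is active.
Because an active path exists, Dd and Aa are not d-separated.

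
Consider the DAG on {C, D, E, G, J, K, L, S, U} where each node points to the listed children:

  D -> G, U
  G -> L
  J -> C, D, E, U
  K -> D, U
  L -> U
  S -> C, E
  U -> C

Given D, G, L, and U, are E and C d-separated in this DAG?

No

6 paths connect E and C; each must be blocked for d-separation to hold:
  1. E ← J → C — J:fork[open] ⇒ active
  2. E ← J → U → C — J:fork[open]; U:chain[blocks] ⇒ blocked
  3. E ← J → D → U → C — J:fork[open]; D:chain[blocks]; U:chain[blocks] ⇒ blocked
  4. E ← J → D ← K → U → C — J:fork[open]; D:collider[open]; K:fork[open]; U:chain[blocks] ⇒ blocked
  5. E ← J → D → G → L → U → C — J:fork[open]; D:chain[blocks]; G:chain[blocks]; L:chain[blocks]; U:chain[blocks] ⇒ blocked
  6. E ← S → C — S:fork[open] ⇒ active
Because an active path exists, E and C are not d-separated.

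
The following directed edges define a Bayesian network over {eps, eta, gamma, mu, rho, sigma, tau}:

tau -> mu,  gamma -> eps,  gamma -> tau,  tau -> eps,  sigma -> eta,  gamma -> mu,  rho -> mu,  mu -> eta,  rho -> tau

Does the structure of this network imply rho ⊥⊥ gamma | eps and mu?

No — rho and gamma are not d-separated given {eps, mu}.

There are 6 undirected paths between rho and gamma; checking each against the conditioning set {eps, mu}:
Path 1: rho → mu ← tau ← gamma
  mu is a collider and mu is conditioned on, which opens it; tau is a chain and tau is not conditioned on — no node blocks this path, so it is active.
Path 2: rho → mu ← tau → eps ← gamma
  mu is a collider and mu is conditioned on, which opens it; tau is a fork and tau is not conditioned on; eps is a collider and eps is conditioned on, which opens it — no node blocks this path, so it is active.
Path 3: rho → mu ← gamma
  mu is a collider and mu is conditioned on, which opens it — no node blocks this path, so it is active.
Path 4: rho → tau → mu ← gamma
  tau is a chain and tau is not conditioned on; mu is a collider and mu is conditioned on, which opens it — no node blocks this path, so it is active.
Path 5: rho → tau ← gamma
  tau is a collider and its descendant mu is conditioned on, which opens it — no node blocks this path, so it is active.
Path 6: rho → tau → eps ← gamma
  tau is a chain and tau is not conditioned on; eps is a collider and eps is conditioned on, which opens it — no node blocks this path, so it is active.
Because an active path exists, rho and gamma are not d-separated.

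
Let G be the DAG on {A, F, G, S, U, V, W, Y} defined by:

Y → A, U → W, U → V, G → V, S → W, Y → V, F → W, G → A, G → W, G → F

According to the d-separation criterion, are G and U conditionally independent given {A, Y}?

Yes

We examine all 4 paths between G and U:
Path 1: G → W ← U
  W is a collider here and neither W nor any of its descendants is conditioned on, so the collider stays closed — the path is blocked at W.
Path 2: G → V ← U
  V is a collider here and neither V nor any of its descendants is conditioned on, so the collider stays closed — the path is blocked at V.
Path 3: G → A ← Y → V ← U
  Y is a fork here and Y is conditioned on, so the path is blocked at Y.
Path 4: G → F → W ← U
  W is a collider here and neither W nor any of its descendants is conditioned on, so the collider stays closed — the path is blocked at W.
Every path is blocked, so G and U are d-separated given {A, Y}.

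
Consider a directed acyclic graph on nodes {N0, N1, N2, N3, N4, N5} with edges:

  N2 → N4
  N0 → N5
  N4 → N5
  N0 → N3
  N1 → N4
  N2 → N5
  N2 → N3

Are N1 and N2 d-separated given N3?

3 paths connect N1 and N2; each must be blocked for d-separation to hold:
Path 1: N1 → N4 ← N2
  N4 is a collider here and neither N4 nor any of its descendants is conditioned on, so the collider stays closed — the path is blocked at N4.
Path 2: N1 → N4 → N5 ← N0 → N3 ← N2
  N5 is a collider here and neither N5 nor any of its descendants is conditioned on, so the collider stays closed — the path is blocked at N5.
Path 3: N1 → N4 → N5 ← N2
  N5 is a collider here and neither N5 nor any of its descendants is conditioned on, so the collider stays closed — the path is blocked at N5.
Since every path is blocked, d-separation holds.

Yes — N1 and N2 are d-separated given {N3}.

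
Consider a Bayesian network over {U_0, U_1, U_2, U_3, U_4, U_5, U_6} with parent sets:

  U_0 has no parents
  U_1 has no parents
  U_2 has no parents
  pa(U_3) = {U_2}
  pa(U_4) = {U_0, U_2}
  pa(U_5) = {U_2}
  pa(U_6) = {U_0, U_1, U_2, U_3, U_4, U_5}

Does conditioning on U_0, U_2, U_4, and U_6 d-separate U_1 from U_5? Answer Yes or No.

We examine all 5 paths between U_1 and U_5:
Path 1: U_1 → U_6 ← U_2 → U_5
  U_2 is a fork here and U_2 is conditioned on, so the path is blocked at U_2.
Path 2: U_1 → U_6 ← U_4 ← U_2 → U_5
  U_4 is a chain here and U_4 is conditioned on, so the path is blocked at U_4.
Path 3: U_1 → U_6 ← U_5
  U_6 is a collider and U_6 is conditioned on, which opens it — no node blocks this path, so it is active.
Path 4: U_1 → U_6 ← U_3 ← U_2 → U_5
  U_2 is a fork here and U_2 is conditioned on, so the path is blocked at U_2.
Path 5: U_1 → U_6 ← U_0 → U_4 ← U_2 → U_5
  U_0 is a fork here and U_0 is conditioned on, so the path is blocked at U_0.
Because an active path exists, U_1 and U_5 are not d-separated.

No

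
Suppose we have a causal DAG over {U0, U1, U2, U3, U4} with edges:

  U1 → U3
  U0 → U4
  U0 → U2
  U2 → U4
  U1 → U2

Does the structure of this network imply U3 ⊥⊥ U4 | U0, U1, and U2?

We examine all 2 paths between U3 and U4:
Path 1: U3 ← U1 → U2 → U4
  U1 is a fork here and U1 is conditioned on, so the path is blocked at U1.
Path 2: U3 ← U1 → U2 ← U0 → U4
  U1 is a fork here and U1 is conditioned on, so the path is blocked at U1.
Since every path is blocked, d-separation holds.

Yes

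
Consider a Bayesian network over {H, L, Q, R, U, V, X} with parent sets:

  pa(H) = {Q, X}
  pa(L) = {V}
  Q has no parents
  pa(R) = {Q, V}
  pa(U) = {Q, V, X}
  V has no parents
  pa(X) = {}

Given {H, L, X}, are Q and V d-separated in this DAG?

Yes

There are 3 undirected paths between Q and V; checking each against the conditioning set {H, L, X}:
  1. Q → U ← V — U:collider[blocks] ⇒ blocked
  2. Q → R ← V — R:collider[blocks] ⇒ blocked
  3. Q → H ← X → U ← V — H:collider[open]; X:fork[blocks]; U:collider[blocks] ⇒ blocked
Every path is blocked, so Q and V are d-separated given {H, L, X}.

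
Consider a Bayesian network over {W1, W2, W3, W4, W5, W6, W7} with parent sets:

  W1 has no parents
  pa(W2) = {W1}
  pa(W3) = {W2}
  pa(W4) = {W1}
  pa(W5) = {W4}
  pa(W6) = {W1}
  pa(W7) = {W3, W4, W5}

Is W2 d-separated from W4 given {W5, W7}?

There are 3 undirected paths between W2 and W4; checking each against the conditioning set {W5, W7}:
Path 1: W2 ← W1 → W4
  W1 is a fork and W1 is not conditioned on — no node blocks this path, so it is active.
Path 2: W2 → W3 → W7 ← W4
  W3 is a chain and W3 is not conditioned on; W7 is a collider and W7 is conditioned on, which opens it — no node blocks this path, so it is active.
Path 3: W2 → W3 → W7 ← W5 ← W4
  W5 is a chain here and W5 is conditioned on, so the path is blocked at W5.
At least one path is unblocked, so d-separation fails.

No — W2 and W4 are not d-separated given {W5, W7}.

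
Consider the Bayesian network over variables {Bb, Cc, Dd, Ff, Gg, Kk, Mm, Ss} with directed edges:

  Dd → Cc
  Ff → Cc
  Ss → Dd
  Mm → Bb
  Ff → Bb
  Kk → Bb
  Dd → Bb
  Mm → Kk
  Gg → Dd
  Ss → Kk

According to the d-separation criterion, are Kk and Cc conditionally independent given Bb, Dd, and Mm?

6 paths connect Kk and Cc; each must be blocked for d-separation to hold:
  1. Kk ← Ss → Dd → Cc — Ss:fork[open]; Dd:chain[blocks] ⇒ blocked
  2. Kk ← Ss → Dd → Bb ← Ff → Cc — Ss:fork[open]; Dd:chain[blocks]; Bb:collider[open]; Ff:fork[open] ⇒ blocked
  3. Kk ← Mm → Bb ← Ff → Cc — Mm:fork[blocks]; Bb:collider[open]; Ff:fork[open] ⇒ blocked
  4. Kk ← Mm → Bb ← Dd → Cc — Mm:fork[blocks]; Bb:collider[open]; Dd:fork[blocks] ⇒ blocked
  5. Kk → Bb ← Ff → Cc — Bb:collider[open]; Ff:fork[open] ⇒ active
  6. Kk → Bb ← Dd → Cc — Bb:collider[open]; Dd:fork[blocks] ⇒ blocked
At least one path is unblocked, so d-separation fails.

No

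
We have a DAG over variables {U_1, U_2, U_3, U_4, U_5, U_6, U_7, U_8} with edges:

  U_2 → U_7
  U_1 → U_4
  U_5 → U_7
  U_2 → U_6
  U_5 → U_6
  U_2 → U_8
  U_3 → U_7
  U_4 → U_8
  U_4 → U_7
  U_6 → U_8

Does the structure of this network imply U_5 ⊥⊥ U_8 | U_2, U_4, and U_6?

We examine all 6 paths between U_5 and U_8:
Path 1: U_5 → U_6 → U_8
  U_6 is a chain here and U_6 is conditioned on, so the path is blocked at U_6.
Path 2: U_5 → U_6 ← U_2 → U_8
  U_2 is a fork here and U_2 is conditioned on, so the path is blocked at U_2.
Path 3: U_5 → U_6 ← U_2 → U_7 ← U_4 → U_8
  U_2 is a fork here and U_2 is conditioned on, so the path is blocked at U_2.
Path 4: U_5 → U_7 ← U_2 → U_8
  U_7 is a collider here and neither U_7 nor any of its descendants is conditioned on, so the collider stays closed — the path is blocked at U_7.
Path 5: U_5 → U_7 ← U_2 → U_6 → U_8
  U_7 is a collider here and neither U_7 nor any of its descendants is conditioned on, so the collider stays closed — the path is blocked at U_7.
Path 6: U_5 → U_7 ← U_4 → U_8
  U_7 is a collider here and neither U_7 nor any of its descendants is conditioned on, so the collider stays closed — the path is blocked at U_7.
Every path is blocked, so U_5 and U_8 are d-separated given {U_2, U_4, U_6}.

Yes — U_5 and U_8 are d-separated given {U_2, U_4, U_6}.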